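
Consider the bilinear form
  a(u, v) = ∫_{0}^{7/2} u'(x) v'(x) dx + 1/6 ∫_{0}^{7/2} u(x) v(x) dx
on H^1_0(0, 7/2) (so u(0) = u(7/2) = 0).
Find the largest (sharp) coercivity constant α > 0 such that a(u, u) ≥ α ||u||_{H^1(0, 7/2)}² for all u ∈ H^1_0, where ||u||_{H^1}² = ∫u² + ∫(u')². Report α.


α = (49 + 24*π^2)/(6*(4*π^2 + 49))

Coercivity of a(·,·) on H^1_0(0, 7/2) means a(u, u) ≥ α ||u||_{H^1}² for every u ∈ H^1_0.
The interval has length L = 7/2, and Poincaré/coercivity depend only on L. Here a(u, u) = ∫(u')² + (1/6)·∫u².
Here 0 < c = 1/6 < 1. The condition a(u,u) ≥ α||u||_{H^1}² reads (1−α)∫(u')² ≥ (α−c)∫u². Any admissible α is ≤ 1 (rapidly oscillating u have ∫u²/∫(u')² → 0), and α = 1 would force 0 ≥ (1−c)∫u², impossible since c < 1; so 1−α > 0. By the sharp Poincaré inequality on H^1_0 of an interval of length L, ∫(u')² ≥ (π/L)²∫u² with equality for the first sine mode sin(π(x−x₀)/L) (x₀ the left endpoint), so the inequality holds for all u iff (1−α)(π/L)² ≥ α − c, i.e. α ≤ ((π/L)² + c)/((π/L)² + 1) = (1 + c(L/π)²)/(1 + (L/π)²). With (π/L)² = 4*π^2/49 and c = 1/6, the largest admissible constant is α = ((π/L)² + c)/((π/L)² + 1).
Simplifying, α = (49 + 24*π^2)/(6*(4*π^2 + 49)).


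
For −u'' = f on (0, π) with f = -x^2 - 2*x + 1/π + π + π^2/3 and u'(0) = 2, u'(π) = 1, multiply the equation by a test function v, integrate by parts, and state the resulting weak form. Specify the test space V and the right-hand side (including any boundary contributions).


V = H^1(0, π) (v unrestricted at boundary; u is determined up to an additive constant); weak form: ∫_0^π u'v' dx = ∫_0^π (-x^2 - 2*x + 1/π + π + π^2/3) v dx + v(π) − 2·v(0) for all v ∈ V.

Multiply both sides by a test function v and integrate from 0 to π:
  ∫_0^π −u''(x) v(x) dx = ∫_0^π f(x) v(x) dx.
Integrate the LHS by parts once:
  ∫_0^π −u'' v dx = −[u'(x) v(x)]_0^π + ∫_0^π u'(x) v'(x) dx.
Thus ∫_0^π u'(x) v'(x) dx = ∫_0^π f(x) v(x) dx + [u'(x) v(x)]_0^π.
Choose V so that boundary terms are either known or forced to vanish.
u has inhomogeneous Neumann u'(0) = 2, u'(π) = 1. [u' v]_0^π = (1)·v(π) − (2)·v(0) = v(π) − 2·v(0). Take V = H^1(0, π); boundary term becomes part of RHS.
Weak formulation: find u (satisfying any essential BC) such that ∫_0^π u'(x) v'(x) dx = ∫_0^π f v dx + v(π) − 2·v(0) for all v ∈ V (Neumann data are natural BCs: they enter the RHS as boundary terms).
Substituting f(x) = -x^2 - 2*x + 1/π + π + π^2/3, the right-hand side is ∫_0^π (-x^2 - 2*x + 1/π + π + π^2/3) v dx + v(π) − 2·v(0).
Compatibility check (pure Neumann): taking v ≡ 1 ∈ V gives 0 = ∫_0^π f dx + (1) − (2), i.e. ∫_0^π f dx must equal u'(0) − u'(π) = 1. Indeed ∫_0^π (-x^2 - 2*x + 1/π + π + π^2/3) dx = 1, so the data are compatible. The solution is then unique only up to an additive constant (fix it e.g. by requiring ∫_0^π u dx = 0).


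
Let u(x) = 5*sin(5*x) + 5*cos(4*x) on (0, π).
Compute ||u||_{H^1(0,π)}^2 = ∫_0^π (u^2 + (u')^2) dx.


||u||_{H^1(0,π)}^2 = 8500/9 + 1075*π/2

u'(x) = -20*sin(4*x) + 25*cos(5*x).
Expand u² and (u')² and integrate term by term on (0, π), using: for integers n ≥ 1, ∫_0^π sin²(nx) dx = ∫_0^π cos²(nx) dx = π/2; for n ≠ n', ∫_0^π sin(nx)sin(n'x) dx = ∫_0^π cos(nx)cos(n'x) dx = 0; and by product-to-sum, ∫_0^π sin(nx)cos(n'x) dx = ½∫_0^π [sin((n+n')x) + sin((n−n')x)] dx, which is 0 when n+n' is even and 2n/(n²−n'²) when n+n' is odd (it need not vanish on (0, π)).
  u² squared terms: (5)²·∫cos(4x)² dx = 25·π/2 = 25*π/2;  (5)²·∫sin(5x)² dx = 25·π/2 = 25*π/2.
  u² cross terms: 2·(5)·(5)·∫cos(4x)·sin(5x) dx = 50·(10/9) = 500/9.
  So ∫_0^π u² dx = 25*π/2 + 25*π/2 + 500/9 = 500/9 + 25*π.
  (u')² squared terms: (-20)²·∫sin(4x)² dx = 400·π/2 = 200*π;  (25)²·∫cos(5x)² dx = 625·π/2 = 625*π/2.
  (u')² cross terms: 2·(-20)·(25)·∫sin(4x)·cos(5x) dx = -1000·(-8/9) = 8000/9.
  So ∫_0^π (u')² dx = 200*π + 625*π/2 + 8000/9 = 8000/9 + 1025*π/2.
||u||_{H^1}^2 = (500/9 + 25*π) + (8000/9 + 1025*π/2) = 8500/9 + 1075*π/2.


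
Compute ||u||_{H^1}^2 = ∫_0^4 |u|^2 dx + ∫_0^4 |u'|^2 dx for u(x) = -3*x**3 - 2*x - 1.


||u||_{H^1}^2 = 4347092/105

The H^1 norm (squared) on an interval (0, L) is
  ||u||_{H^1}^2 = ∫_0^L u(x)^2 dx + ∫_0^L u'(x)^2 dx.
Compute u'(x) = -9*x**2 - 2.
Then u(x)^2 = 9*x**6 + 12*x**4 + 6*x**3 + 4*x**2 + 4*x + 1 and u'(x)^2 = 81*x**4 + 36*x**2 + 4.
Integrate each monomial from 0 to 4 using ∫_0^4 c·x^n dx = c·4^(n+1)/(n+1):
  ∫_0^4 u(x)^2 dx = ∫_0^4 (9*x^6 + 12*x^4 + 6*x^3 + 4*x^2 + 4*x + 1) dx. Term by term:
    ∫_0^4 9*x^6 dx = 147456/7;  ∫_0^4 12*x^4 dx = 12288/5;  ∫_0^4 6*x^3 dx = 384;
    ∫_0^4 4*x^2 dx = 256/3;  ∫_0^4 4*x dx = 32;  ∫_0^4 1 dx = 4.
  Sum: 147456/7 + 12288/5 + 384 + 256/3 + 32 + 4 = 2522948/105.
  ∫_0^4 u'(x)^2 dx = ∫_0^4 (81*x^4 + 36*x^2 + 4) dx. Term by term:
    ∫_0^4 81*x^4 dx = 82944/5;  ∫_0^4 36*x^2 dx = 768;  ∫_0^4 4 dx = 16.
  Sum: 82944/5 + 768 + 16 = 86864/5.
Adding: ||u||_{H^1}^2 = 2522948/105 + 86864/5 = 4347092/105.


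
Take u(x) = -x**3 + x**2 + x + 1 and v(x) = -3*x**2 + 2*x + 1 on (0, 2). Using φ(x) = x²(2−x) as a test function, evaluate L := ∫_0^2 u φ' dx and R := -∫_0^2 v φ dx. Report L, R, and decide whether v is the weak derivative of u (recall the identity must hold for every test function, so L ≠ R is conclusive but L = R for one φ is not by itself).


LHS = 28/15, RHS = 28/15. Yes, v = u' weakly.

u(x) = -x**3 + x**2 + x + 1, classical derivative u'(x) = -3*x**2 + 2*x + 1.
φ(x) = x²(2−x), so φ'(x) = x*(4 - 3*x).
Note φ(0) = φ(2) = 0, so the boundary term u·φ vanishes.
LHS = ∫_0^2 u(x) φ'(x) dx = ∫_0^2 (3*x^5 - 7*x^4 + x^3 + x^2 + 4*x) dx. Term by term:
  ∫_0^2 3*x^5 dx = 32;  ∫_0^2 -7*x^4 dx = -224/5;  ∫_0^2 x^3 dx = 4;
  ∫_0^2 x^2 dx = 8/3;  ∫_0^2 4*x dx = 8.
Sum: 32 − 224/5 + 4 + 8/3 + 8 = 28/15.
So LHS = 28/15.
∫_0^2 v(x) φ(x) dx = ∫_0^2 (3*x^5 - 8*x^4 + 3*x^3 + 2*x^2) dx. Term by term:
  ∫_0^2 3*x^5 dx = 32;  ∫_0^2 -8*x^4 dx = -256/5;  ∫_0^2 3*x^3 dx = 12;
  ∫_0^2 2*x^2 dx = 16/3.
Sum: 32 − 256/5 + 12 + 16/3 = -28/15.
So RHS = -∫_0^2 v(x) φ(x) dx = 28/15.
LHS = RHS, so the identity holds for this test φ.
Moreover u is smooth here and v(x) = u'(x) = -3*x**2 + 2*x + 1 pointwise, so the identity holds for every test function. Hence v is the weak derivative of u.


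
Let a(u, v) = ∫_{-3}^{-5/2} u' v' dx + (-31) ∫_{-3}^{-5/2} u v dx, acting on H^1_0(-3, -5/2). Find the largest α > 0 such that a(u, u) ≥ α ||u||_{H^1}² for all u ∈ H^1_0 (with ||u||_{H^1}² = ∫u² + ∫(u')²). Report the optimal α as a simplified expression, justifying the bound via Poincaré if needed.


α = (-31 + 4*π^2)/(1 + 4*π^2)

Coercivity of a(·,·) on H^1_0(-3, -5/2) means a(u, u) ≥ α ||u||_{H^1}² for every u ∈ H^1_0.
The interval has length L = 1/2, and Poincaré/coercivity depend only on L. Here a(u, u) = ∫(u')² + (-31)·∫u².
Here c = -31 < 0 with |c| < (π/L)² = 4*π^2, so coercivity still holds. The condition a(u,u) ≥ α||u||_{H^1}² reads (1−α)∫(u')² ≥ (α−c)∫u². Any admissible α is ≤ 1 (rapidly oscillating u have ∫u²/∫(u')² → 0), and α = 1 would force 0 ≥ (1−c)∫u², impossible since c < 1; so 1−α > 0. By the sharp Poincaré inequality on H^1_0 of an interval of length L, ∫(u')² ≥ (π/L)²∫u² with equality for the first sine mode sin(π(x−x₀)/L) (x₀ the left endpoint), so the inequality holds for all u iff (1−α)(π/L)² ≥ α − c, i.e. α ≤ ((π/L)² + c)/((π/L)² + 1) = (1 + c(L/π)²)/(1 + (L/π)²). (Direct route, valid since c ≤ 0: Poincaré gives c∫u² ≥ c(L/π)²∫(u')², so a(u,u) ≥ (1 + c(L/π)²)∫(u')², while ||u||_{H^1}² ≤ (1 + (L/π)²)∫(u')²; dividing yields the same α.) With (π/L)² = 4*π^2 and c = -31, the largest admissible constant is α = ((π/L)² + c)/((π/L)² + 1).
Simplifying, α = (-31 + 4*π^2)/(1 + 4*π^2).


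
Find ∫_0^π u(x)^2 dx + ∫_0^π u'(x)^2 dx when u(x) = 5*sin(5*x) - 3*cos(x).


||u||_{H^1(0,π)}^2 = 334*π

u'(x) = 3*sin(x) + 25*cos(5*x).
Expand u² and (u')² and integrate term by term on (0, π), using: for integers n ≥ 1, ∫_0^π sin²(nx) dx = ∫_0^π cos²(nx) dx = π/2; for n ≠ n', ∫_0^π sin(nx)sin(n'x) dx = ∫_0^π cos(nx)cos(n'x) dx = 0; and by product-to-sum, ∫_0^π sin(nx)cos(n'x) dx = ½∫_0^π [sin((n+n')x) + sin((n−n')x)] dx, which is 0 when n+n' is even and 2n/(n²−n'²) when n+n' is odd (it need not vanish on (0, π)).
  u² squared terms: (-3)²·∫cos(x)² dx = 9·π/2 = 9*π/2;  (5)²·∫sin(5x)² dx = 25·π/2 = 25*π/2.
  u² cross terms: 2·(-3)·(5)·∫cos(x)·sin(5x) dx = -30·(0) = 0.
  So ∫_0^π u² dx = 9*π/2 + 25*π/2 + 0 = 17*π.
  (u')² squared terms: (3)²·∫sin(x)² dx = 9·π/2 = 9*π/2;  (25)²·∫cos(5x)² dx = 625·π/2 = 625*π/2.
  (u')² cross terms: 2·(3)·(25)·∫sin(x)·cos(5x) dx = 150·(0) = 0.
  So ∫_0^π (u')² dx = 9*π/2 + 625*π/2 + 0 = 317*π.
||u||_{H^1}^2 = (17*π) + (317*π) = 334*π.


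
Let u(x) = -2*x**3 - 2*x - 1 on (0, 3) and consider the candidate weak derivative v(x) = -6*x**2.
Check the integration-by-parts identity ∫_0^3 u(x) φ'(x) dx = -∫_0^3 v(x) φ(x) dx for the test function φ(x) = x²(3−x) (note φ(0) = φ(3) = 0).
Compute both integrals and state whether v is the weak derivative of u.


LHS = 1593/10, RHS = 729/5. No, v is not the weak derivative of u.

u(x) = -2*x**3 - 2*x - 1, classical derivative u'(x) = -6*x**2 - 2.
φ(x) = x²(3−x), so φ'(x) = 3*x*(2 - x).
Note φ(0) = φ(3) = 0, so the boundary term u·φ vanishes.
LHS = ∫_0^3 u(x) φ'(x) dx = ∫_0^3 (6*x^5 - 12*x^4 + 6*x^3 - 9*x^2 - 6*x) dx. Term by term:
  ∫_0^3 6*x^5 dx = 729;  ∫_0^3 -12*x^4 dx = -2916/5;  ∫_0^3 6*x^3 dx = 243/2;
  ∫_0^3 -9*x^2 dx = -81;  ∫_0^3 -6*x dx = -27.
Sum: 729 − 2916/5 + 243/2 − 81 − 27 = 1593/10.
So LHS = 1593/10.
∫_0^3 v(x) φ(x) dx = ∫_0^3 (6*x^5 - 18*x^4) dx. Term by term:
  ∫_0^3 6*x^5 dx = 729;  ∫_0^3 -18*x^4 dx = -4374/5.
Sum: 729 − 4374/5 = -729/5.
So RHS = -∫_0^3 v(x) φ(x) dx = 729/5.
LHS − RHS = 27/2 ≠ 0, so the identity fails.
(For a valid weak derivative the identity must hold for EVERY test function, in particular this one. The failure shows v is NOT the weak derivative of u.)
Correct weak derivative would be u'(x) = -6*x**2 - 2.


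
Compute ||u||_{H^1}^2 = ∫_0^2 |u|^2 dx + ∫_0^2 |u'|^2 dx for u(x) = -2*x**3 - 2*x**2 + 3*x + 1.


||u||_{H^1}^2 = 43016/105

The H^1 norm (squared) on an interval (0, L) is
  ||u||_{H^1}^2 = ∫_0^L u(x)^2 dx + ∫_0^L u'(x)^2 dx.
Compute u'(x) = -6*x**2 - 4*x + 3.
Then u(x)^2 = 4*x**6 + 8*x**5 - 8*x**4 - 16*x**3 + 5*x**2 + 6*x + 1 and u'(x)^2 = 36*x**4 + 48*x**3 - 20*x**2 - 24*x + 9.
Integrate each monomial from 0 to 2 using ∫_0^2 c·x^n dx = c·2^(n+1)/(n+1):
  ∫_0^2 u(x)^2 dx = ∫_0^2 (4*x^6 + 8*x^5 - 8*x^4 - 16*x^3 + 5*x^2 + 6*x + 1) dx. Term by term:
    ∫_0^2 4*x^6 dx = 512/7;  ∫_0^2 8*x^5 dx = 256/3;  ∫_0^2 -8*x^4 dx = -256/5;
    ∫_0^2 -16*x^3 dx = -64;  ∫_0^2 5*x^2 dx = 40/3;  ∫_0^2 6*x dx = 12;
    ∫_0^2 1 dx = 2.
  Sum: 512/7 + 256/3 − 256/5 − 64 + 40/3 + 12 + 2 = 7414/105.
  ∫_0^2 u'(x)^2 dx = ∫_0^2 (36*x^4 + 48*x^3 - 20*x^2 - 24*x + 9) dx. Term by term:
    ∫_0^2 36*x^4 dx = 1152/5;  ∫_0^2 48*x^3 dx = 192;  ∫_0^2 -20*x^2 dx = -160/3;
    ∫_0^2 -24*x dx = -48;  ∫_0^2 9 dx = 18.
  Sum: 1152/5 + 192 − 160/3 − 48 + 18 = 5086/15.
Adding: ||u||_{H^1}^2 = 7414/105 + 5086/15 = 43016/105.


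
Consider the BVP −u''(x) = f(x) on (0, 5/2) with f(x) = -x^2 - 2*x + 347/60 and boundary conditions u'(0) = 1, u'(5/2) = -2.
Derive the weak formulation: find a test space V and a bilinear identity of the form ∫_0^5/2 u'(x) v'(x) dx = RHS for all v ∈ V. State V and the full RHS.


V = H^1(0, 5/2) (v unrestricted at boundary; u is determined up to an additive constant); weak form: ∫_0^5/2 u'v' dx = ∫_0^5/2 (-x^2 - 2*x + 347/60) v dx − 2·v(5/2) − v(0) for all v ∈ V.

Multiply both sides by a test function v and integrate from 0 to 5/2:
  ∫_0^5/2 −u''(x) v(x) dx = ∫_0^5/2 f(x) v(x) dx.
Integrate the LHS by parts once:
  ∫_0^5/2 −u'' v dx = −[u'(x) v(x)]_0^5/2 + ∫_0^5/2 u'(x) v'(x) dx.
Thus ∫_0^5/2 u'(x) v'(x) dx = ∫_0^5/2 f(x) v(x) dx + [u'(x) v(x)]_0^5/2.
Choose V so that boundary terms are either known or forced to vanish.
u has inhomogeneous Neumann u'(0) = 1, u'(5/2) = -2. [u' v]_0^5/2 = (-2)·v(5/2) − (1)·v(0) = − 2·v(5/2) − v(0). Take V = H^1(0, 5/2); boundary term becomes part of RHS.
Weak formulation: find u (satisfying any essential BC) such that ∫_0^5/2 u'(x) v'(x) dx = ∫_0^5/2 f v dx − 2·v(5/2) − v(0) for all v ∈ V (Neumann data are natural BCs: they enter the RHS as boundary terms).
Substituting f(x) = -x^2 - 2*x + 347/60, the right-hand side is ∫_0^5/2 (-x^2 - 2*x + 347/60) v dx − 2·v(5/2) − v(0).
Compatibility check (pure Neumann): taking v ≡ 1 ∈ V gives 0 = ∫_0^5/2 f dx + (-2) − (1), i.e. ∫_0^5/2 f dx must equal u'(0) − u'(5/2) = 3. Indeed ∫_0^5/2 (-x^2 - 2*x + 347/60) dx = 3, so the data are compatible. The solution is then unique only up to an additive constant (fix it e.g. by requiring ∫_0^5/2 u dx = 0).


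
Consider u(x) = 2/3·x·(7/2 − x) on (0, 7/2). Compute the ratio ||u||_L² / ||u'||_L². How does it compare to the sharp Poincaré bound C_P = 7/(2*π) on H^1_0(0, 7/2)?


||u||_L² / ||u'||_L² = 7*sqrt(10)/20 < C_P = 7/(2*π).

u(x) = 2/3·x·(7/2 − x), so u'(x) = 7/3 - 4*x/3.
u(x) = 2/3·x·(7/2 − x) vanishes at x = 0 and x = 7/2, so u ∈ H^1_0(0, 7/2). Differentiate via the product rule and integrate the resulting polynomials term by term.
  ∫_0^7/2 u² dx = ∫_0^7/2 (4*x^4/9 - 28*x^3/9 + 49*x^2/9) dx. Term by term:
    ∫_0^7/2 4*x^4/9 dx = 16807/360;  ∫_0^7/2 -28*x^3/9 dx = -16807/144;  ∫_0^7/2 49*x^2/9 dx = 16807/216.
  Sum: 16807/360 − 16807/144 + 16807/216 = 16807/2160.
  ∫_0^7/2 (u')² dx = ∫_0^7/2 (16*x^2/9 - 56*x/9 + 49/9) dx. Term by term:
    ∫_0^7/2 16*x^2/9 dx = 686/27;  ∫_0^7/2 -56*x/9 dx = -343/9;  ∫_0^7/2 49/9 dx = 343/18.
  Sum: 686/27 − 343/9 + 343/18 = 343/54.
∫_0^7/2 u² dx = 16807/2160, so ||u||_L² = 49*sqrt(105)/180.
∫_0^7/2 (u')² dx = 343/54, so ||u'||_L² = 7*sqrt(42)/18.
Ratio ||u||_L² / ||u'||_L² = 7*sqrt(10)/20.
Sharp Poincaré constant on H^1_0(0, 7/2) is C_P = L/π = 7/(2*π), achieved by sin(2*π/7·x).
A polynomial bump cannot attain the sharp Poincaré constant (only the first sine eigenfunction does), so the ratio is strictly less than C_P, consistent with ||u||_L² ≤ C_P ||u'||_L².


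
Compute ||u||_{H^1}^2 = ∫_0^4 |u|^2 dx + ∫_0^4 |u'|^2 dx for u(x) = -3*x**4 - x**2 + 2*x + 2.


||u||_{H^1}^2 = 63987488/105

The H^1 norm (squared) on an interval (0, L) is
  ||u||_{H^1}^2 = ∫_0^L u(x)^2 dx + ∫_0^L u'(x)^2 dx.
Compute u'(x) = -12*x**3 - 2*x + 2.
Then u(x)^2 = 9*x**8 + 6*x**6 - 12*x**5 - 11*x**4 - 4*x**3 + 8*x + 4 and u'(x)^2 = 144*x**6 + 48*x**4 - 48*x**3 + 4*x**2 - 8*x + 4.
Integrate each monomial from 0 to 4 using ∫_0^4 c·x^n dx = c·4^(n+1)/(n+1):
  ∫_0^4 u(x)^2 dx = ∫_0^4 (9*x^8 + 6*x^6 - 12*x^5 - 11*x^4 - 4*x^3 + 8*x + 4) dx. Term by term:
    ∫_0^4 9*x^8 dx = 262144;  ∫_0^4 6*x^6 dx = 98304/7;  ∫_0^4 -12*x^5 dx = -8192;
    ∫_0^4 -11*x^4 dx = -11264/5;  ∫_0^4 -4*x^3 dx = -256;  ∫_0^4 8*x dx = 64;
    ∫_0^4 4 dx = 16.
  Sum: 262144 + 98304/7 − 8192 − 11264/5 − 256 + 64 + 16 = 9294832/35.
  ∫_0^4 u'(x)^2 dx = ∫_0^4 (144*x^6 + 48*x^4 - 48*x^3 + 4*x^2 - 8*x + 4) dx. Term by term:
    ∫_0^4 144*x^6 dx = 2359296/7;  ∫_0^4 48*x^4 dx = 49152/5;  ∫_0^4 -48*x^3 dx = -3072;
    ∫_0^4 4*x^2 dx = 256/3;  ∫_0^4 -8*x dx = -64;  ∫_0^4 4 dx = 16.
  Sum: 2359296/7 + 49152/5 − 3072 + 256/3 − 64 + 16 = 36102992/105.
Adding: ||u||_{H^1}^2 = 9294832/35 + 36102992/105 = 63987488/105.


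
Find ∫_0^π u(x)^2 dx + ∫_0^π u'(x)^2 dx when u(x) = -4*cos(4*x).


||u||_{H^1(0,π)}^2 = 136*π

u'(x) = 16*sin(4*x).
Expand u² and (u')² and integrate term by term on (0, π), using: for integers n ≥ 1, ∫_0^π sin²(nx) dx = ∫_0^π cos²(nx) dx = π/2; for n ≠ n', ∫_0^π sin(nx)sin(n'x) dx = ∫_0^π cos(nx)cos(n'x) dx = 0; and by product-to-sum, ∫_0^π sin(nx)cos(n'x) dx = ½∫_0^π [sin((n+n')x) + sin((n−n')x)] dx, which is 0 when n+n' is even and 2n/(n²−n'²) when n+n' is odd (it need not vanish on (0, π)).
  u² squared terms: (-4)²·∫cos(4x)² dx = 16·π/2 = 8*π.
  So ∫_0^π u² dx = 8*π.
  (u')² squared terms: (16)²·∫sin(4x)² dx = 256·π/2 = 128*π.
  So ∫_0^π (u')² dx = 128*π.
||u||_{H^1}^2 = (8*π) + (128*π) = 136*π.


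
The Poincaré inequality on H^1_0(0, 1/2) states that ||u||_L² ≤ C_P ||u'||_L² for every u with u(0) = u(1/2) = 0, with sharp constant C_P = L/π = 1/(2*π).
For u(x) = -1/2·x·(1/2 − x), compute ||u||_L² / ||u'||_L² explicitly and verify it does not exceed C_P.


||u||_L² / ||u'||_L² = sqrt(10)/20 < C_P = 1/(2*π).

u(x) = -1/2·x·(1/2 − x), so u'(x) = x - 1/4.
u(x) = -1/2·x·(1/2 − x) vanishes at x = 0 and x = 1/2, so u ∈ H^1_0(0, 1/2). Differentiate via the product rule and integrate the resulting polynomials term by term.
  ∫_0^1/2 u² dx = ∫_0^1/2 (x^4/4 - x^3/4 + x^2/16) dx. Term by term:
    ∫_0^1/2 x^4/4 dx = 1/640;  ∫_0^1/2 -x^3/4 dx = -1/256;  ∫_0^1/2 x^2/16 dx = 1/384.
  Sum: 1/640 − 1/256 + 1/384 = 1/3840.
  ∫_0^1/2 (u')² dx = ∫_0^1/2 (x^2 - x/2 + 1/16) dx. Term by term:
    ∫_0^1/2 x^2 dx = 1/24;  ∫_0^1/2 -x/2 dx = -1/16;  ∫_0^1/2 1/16 dx = 1/32.
  Sum: 1/24 − 1/16 + 1/32 = 1/96.
∫_0^1/2 u² dx = 1/3840, so ||u||_L² = sqrt(15)/240.
∫_0^1/2 (u')² dx = 1/96, so ||u'||_L² = sqrt(6)/24.
Ratio ||u||_L² / ||u'||_L² = sqrt(10)/20.
Sharp Poincaré constant on H^1_0(0, 1/2) is C_P = L/π = 1/(2*π), achieved by sin(2*π·x).
A polynomial bump cannot attain the sharp Poincaré constant (only the first sine eigenfunction does), so the ratio is strictly less than C_P, consistent with ||u||_L² ≤ C_P ||u'||_L².


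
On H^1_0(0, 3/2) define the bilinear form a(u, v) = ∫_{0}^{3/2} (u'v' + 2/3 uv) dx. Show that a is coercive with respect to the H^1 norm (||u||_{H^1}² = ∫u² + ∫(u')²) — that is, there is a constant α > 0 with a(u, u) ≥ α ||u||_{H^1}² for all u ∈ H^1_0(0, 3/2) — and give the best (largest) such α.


α = 2*(3 + 2*π^2)/(9 + 4*π^2)

Coercivity of a(·,·) on H^1_0(0, 3/2) means a(u, u) ≥ α ||u||_{H^1}² for every u ∈ H^1_0.
The interval has length L = 3/2, and Poincaré/coercivity depend only on L. Here a(u, u) = ∫(u')² + (2/3)·∫u².
Here 0 < c = 2/3 < 1. The condition a(u,u) ≥ α||u||_{H^1}² reads (1−α)∫(u')² ≥ (α−c)∫u². Any admissible α is ≤ 1 (rapidly oscillating u have ∫u²/∫(u')² → 0), and α = 1 would force 0 ≥ (1−c)∫u², impossible since c < 1; so 1−α > 0. By the sharp Poincaré inequality on H^1_0 of an interval of length L, ∫(u')² ≥ (π/L)²∫u² with equality for the first sine mode sin(π(x−x₀)/L) (x₀ the left endpoint), so the inequality holds for all u iff (1−α)(π/L)² ≥ α − c, i.e. α ≤ ((π/L)² + c)/((π/L)² + 1) = (1 + c(L/π)²)/(1 + (L/π)²). With (π/L)² = 4*π^2/9 and c = 2/3, the largest admissible constant is α = ((π/L)² + c)/((π/L)² + 1).
Simplifying, α = 2*(3 + 2*π^2)/(9 + 4*π^2).


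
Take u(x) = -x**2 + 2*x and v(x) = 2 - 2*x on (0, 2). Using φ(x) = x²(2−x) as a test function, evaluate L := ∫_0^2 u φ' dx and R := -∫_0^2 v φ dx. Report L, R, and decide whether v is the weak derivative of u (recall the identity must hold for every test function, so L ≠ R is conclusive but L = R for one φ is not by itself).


LHS = 8/15, RHS = 8/15. Yes, v = u' weakly.

u(x) = -x**2 + 2*x, classical derivative u'(x) = 2 - 2*x.
φ(x) = x²(2−x), so φ'(x) = x*(4 - 3*x).
Note φ(0) = φ(2) = 0, so the boundary term u·φ vanishes.
LHS = ∫_0^2 u(x) φ'(x) dx = ∫_0^2 (3*x^4 - 10*x^3 + 8*x^2) dx. Term by term:
  ∫_0^2 3*x^4 dx = 96/5;  ∫_0^2 -10*x^3 dx = -40;  ∫_0^2 8*x^2 dx = 64/3.
Sum: 96/5 − 40 + 64/3 = 8/15.
So LHS = 8/15.
∫_0^2 v(x) φ(x) dx = ∫_0^2 (2*x^4 - 6*x^3 + 4*x^2) dx. Term by term:
  ∫_0^2 2*x^4 dx = 64/5;  ∫_0^2 -6*x^3 dx = -24;  ∫_0^2 4*x^2 dx = 32/3.
Sum: 64/5 − 24 + 32/3 = -8/15.
So RHS = -∫_0^2 v(x) φ(x) dx = 8/15.
LHS = RHS, so the identity holds for this test φ.
Moreover u is smooth here and v(x) = u'(x) = 2 - 2*x pointwise, so the identity holds for every test function. Hence v is the weak derivative of u.


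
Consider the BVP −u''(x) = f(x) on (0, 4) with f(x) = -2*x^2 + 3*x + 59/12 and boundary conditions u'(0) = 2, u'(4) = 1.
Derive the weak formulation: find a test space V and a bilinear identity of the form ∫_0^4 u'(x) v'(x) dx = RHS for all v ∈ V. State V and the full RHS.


V = H^1(0, 4) (v unrestricted at boundary; u is determined up to an additive constant); weak form: ∫_0^4 u'v' dx = ∫_0^4 (-2*x^2 + 3*x + 59/12) v dx + v(4) − 2·v(0) for all v ∈ V.

Multiply both sides by a test function v and integrate from 0 to 4:
  ∫_0^4 −u''(x) v(x) dx = ∫_0^4 f(x) v(x) dx.
Integrate the LHS by parts once:
  ∫_0^4 −u'' v dx = −[u'(x) v(x)]_0^4 + ∫_0^4 u'(x) v'(x) dx.
Thus ∫_0^4 u'(x) v'(x) dx = ∫_0^4 f(x) v(x) dx + [u'(x) v(x)]_0^4.
Choose V so that boundary terms are either known or forced to vanish.
u has inhomogeneous Neumann u'(0) = 2, u'(4) = 1. [u' v]_0^4 = (1)·v(4) − (2)·v(0) = v(4) − 2·v(0). Take V = H^1(0, 4); boundary term becomes part of RHS.
Weak formulation: find u (satisfying any essential BC) such that ∫_0^4 u'(x) v'(x) dx = ∫_0^4 f v dx + v(4) − 2·v(0) for all v ∈ V (Neumann data are natural BCs: they enter the RHS as boundary terms).
Substituting f(x) = -2*x^2 + 3*x + 59/12, the right-hand side is ∫_0^4 (-2*x^2 + 3*x + 59/12) v dx + v(4) − 2·v(0).
Compatibility check (pure Neumann): taking v ≡ 1 ∈ V gives 0 = ∫_0^4 f dx + (1) − (2), i.e. ∫_0^4 f dx must equal u'(0) − u'(4) = 1. Indeed ∫_0^4 (-2*x^2 + 3*x + 59/12) dx = 1, so the data are compatible. The solution is then unique only up to an additive constant (fix it e.g. by requiring ∫_0^4 u dx = 0).


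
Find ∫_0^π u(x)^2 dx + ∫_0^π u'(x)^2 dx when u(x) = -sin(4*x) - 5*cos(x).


||u||_{H^1(0,π)}^2 = 32/3 + 67*π/2

u'(x) = 5*sin(x) - 4*cos(4*x).
Expand u² and (u')² and integrate term by term on (0, π), using: for integers n ≥ 1, ∫_0^π sin²(nx) dx = ∫_0^π cos²(nx) dx = π/2; for n ≠ n', ∫_0^π sin(nx)sin(n'x) dx = ∫_0^π cos(nx)cos(n'x) dx = 0; and by product-to-sum, ∫_0^π sin(nx)cos(n'x) dx = ½∫_0^π [sin((n+n')x) + sin((n−n')x)] dx, which is 0 when n+n' is even and 2n/(n²−n'²) when n+n' is odd (it need not vanish on (0, π)).
  u² squared terms: (-1)²·∫sin(4x)² dx = 1·π/2 = π/2;  (-5)²·∫cos(x)² dx = 25·π/2 = 25*π/2.
  u² cross terms: 2·(-1)·(-5)·∫sin(4x)·cos(x) dx = 10·(8/15) = 16/3.
  So ∫_0^π u² dx = π/2 + 25*π/2 + 16/3 = 16/3 + 13*π.
  (u')² squared terms: (-4)²·∫cos(4x)² dx = 16·π/2 = 8*π;  (5)²·∫sin(x)² dx = 25·π/2 = 25*π/2.
  (u')² cross terms: 2·(-4)·(5)·∫cos(4x)·sin(x) dx = -40·(-2/15) = 16/3.
  So ∫_0^π (u')² dx = 8*π + 25*π/2 + 16/3 = 16/3 + 41*π/2.
||u||_{H^1}^2 = (16/3 + 13*π) + (16/3 + 41*π/2) = 32/3 + 67*π/2.


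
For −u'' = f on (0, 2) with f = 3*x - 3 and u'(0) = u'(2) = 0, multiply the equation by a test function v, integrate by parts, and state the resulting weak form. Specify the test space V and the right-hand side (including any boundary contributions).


V = H^1(0, 2) (no boundary constraint on v; u is determined up to an additive constant); weak form: ∫_0^2 u'v' dx = ∫_0^2 (3*x - 3) v dx for all v ∈ V.

Multiply both sides by a test function v and integrate from 0 to 2:
  ∫_0^2 −u''(x) v(x) dx = ∫_0^2 f(x) v(x) dx.
Integrate the LHS by parts once:
  ∫_0^2 −u'' v dx = −[u'(x) v(x)]_0^2 + ∫_0^2 u'(x) v'(x) dx.
Thus ∫_0^2 u'(x) v'(x) dx = ∫_0^2 f(x) v(x) dx + [u'(x) v(x)]_0^2.
Choose V so that boundary terms are either known or forced to vanish.
u has homogeneous Neumann: u'(0) = u'(2) = 0. So [u' v]_0^2 = 0·v(2) − 0·v(0) = 0 for any v; take V = H^1(0, 2).
Weak formulation: find u (satisfying any essential BC) such that ∫_0^2 u'(x) v'(x) dx = ∫_0^2 f v dx for all v ∈ V (homogeneous Neumann, so boundary terms vanish).
Substituting f(x) = 3*x - 3, the right-hand side is ∫_0^2 (3*x - 3) v dx.
Compatibility check (pure Neumann): taking v ≡ 1 ∈ V gives 0 = ∫_0^2 f dx + (0) − (0), i.e. ∫_0^2 f dx must equal u'(0) − u'(2) = 0. Indeed ∫_0^2 (3*x - 3) dx = 0, so the data are compatible. The solution is then unique only up to an additive constant (fix it e.g. by requiring ∫_0^2 u dx = 0).


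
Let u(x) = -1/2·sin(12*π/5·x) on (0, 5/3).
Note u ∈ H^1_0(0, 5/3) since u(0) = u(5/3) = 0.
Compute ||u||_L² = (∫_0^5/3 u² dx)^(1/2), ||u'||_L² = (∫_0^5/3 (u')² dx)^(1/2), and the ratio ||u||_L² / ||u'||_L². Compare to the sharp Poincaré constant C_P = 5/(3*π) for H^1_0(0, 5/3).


||u||_L² / ||u'||_L² = 5/(12*π) < C_P = 5/(3*π).

u(x) = -1/2·sin(12*π/5·x), so u'(x) = -6*π*cos(12*π*x/5)/5.
Writing u(x) = A·sin(kπx/L) with A = -1/2 and k = 4, use ∫_0^L sin²(kπx/L) dx = L/2 and ∫_0^L cos²(kπx/L) dx = L/2.
u² = 1/4·sin²(12*π/5·x) and (u')² = 36*π^2/25·cos²(12*π/5·x), and each of sin², cos² integrates to L/2 = 5/6 over (0, 5/3).
∫_0^5/3 u² dx = 5/24, so ||u||_L² = sqrt(30)/12.
∫_0^5/3 (u')² dx = 6*π^2/5, so ||u'||_L² = sqrt(30)*π/5.
Ratio ||u||_L² / ||u'||_L² = 5/(12*π).
Sharp Poincaré constant on H^1_0(0, 5/3) is C_P = L/π = 5/(3*π), achieved by sin(3*π/5·x).
This is the k = 4 harmonic; the ratio L/(kπ) is strictly less than C_P = L/π, consistent with the sharp inequality ||u||_L² ≤ C_P ||u'||_L².


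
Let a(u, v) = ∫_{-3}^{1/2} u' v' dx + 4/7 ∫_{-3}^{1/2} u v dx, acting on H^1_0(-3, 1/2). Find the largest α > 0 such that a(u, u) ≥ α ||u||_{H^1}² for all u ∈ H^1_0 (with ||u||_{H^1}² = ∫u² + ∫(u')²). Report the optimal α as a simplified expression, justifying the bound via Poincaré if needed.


α = 4*(7 + π^2)/(4*π^2 + 49)

Coercivity of a(·,·) on H^1_0(-3, 1/2) means a(u, u) ≥ α ||u||_{H^1}² for every u ∈ H^1_0.
The interval has length L = 7/2, and Poincaré/coercivity depend only on L. Here a(u, u) = ∫(u')² + (4/7)·∫u².
Here 0 < c = 4/7 < 1. The condition a(u,u) ≥ α||u||_{H^1}² reads (1−α)∫(u')² ≥ (α−c)∫u². Any admissible α is ≤ 1 (rapidly oscillating u have ∫u²/∫(u')² → 0), and α = 1 would force 0 ≥ (1−c)∫u², impossible since c < 1; so 1−α > 0. By the sharp Poincaré inequality on H^1_0 of an interval of length L, ∫(u')² ≥ (π/L)²∫u² with equality for the first sine mode sin(π(x−x₀)/L) (x₀ the left endpoint), so the inequality holds for all u iff (1−α)(π/L)² ≥ α − c, i.e. α ≤ ((π/L)² + c)/((π/L)² + 1) = (1 + c(L/π)²)/(1 + (L/π)²). With (π/L)² = 4*π^2/49 and c = 4/7, the largest admissible constant is α = ((π/L)² + c)/((π/L)² + 1).
Simplifying, α = 4*(7 + π^2)/(4*π^2 + 49).


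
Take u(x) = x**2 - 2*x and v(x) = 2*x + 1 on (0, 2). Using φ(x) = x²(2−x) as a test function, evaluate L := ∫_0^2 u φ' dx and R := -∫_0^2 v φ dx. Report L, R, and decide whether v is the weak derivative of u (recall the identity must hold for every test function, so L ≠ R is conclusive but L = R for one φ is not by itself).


LHS = -8/15, RHS = -68/15. No, v is not the weak derivative of u.

u(x) = x**2 - 2*x, classical derivative u'(x) = 2*x - 2.
φ(x) = x²(2−x), so φ'(x) = x*(4 - 3*x).
Note φ(0) = φ(2) = 0, so the boundary term u·φ vanishes.
LHS = ∫_0^2 u(x) φ'(x) dx = ∫_0^2 (-3*x^4 + 10*x^3 - 8*x^2) dx. Term by term:
  ∫_0^2 -3*x^4 dx = -96/5;  ∫_0^2 10*x^3 dx = 40;  ∫_0^2 -8*x^2 dx = -64/3.
Sum: -96/5 + 40 − 64/3 = -8/15.
So LHS = -8/15.
∫_0^2 v(x) φ(x) dx = ∫_0^2 (-2*x^4 + 3*x^3 + 2*x^2) dx. Term by term:
  ∫_0^2 -2*x^4 dx = -64/5;  ∫_0^2 3*x^3 dx = 12;  ∫_0^2 2*x^2 dx = 16/3.
Sum: -64/5 + 12 + 16/3 = 68/15.
So RHS = -∫_0^2 v(x) φ(x) dx = -68/15.
LHS − RHS = 4 ≠ 0, so the identity fails.
(For a valid weak derivative the identity must hold for EVERY test function, in particular this one. The failure shows v is NOT the weak derivative of u.)
Correct weak derivative would be u'(x) = 2*x - 2.


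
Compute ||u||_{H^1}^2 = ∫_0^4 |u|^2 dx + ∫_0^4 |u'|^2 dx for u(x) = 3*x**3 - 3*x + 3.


||u||_{H^1}^2 = 1193064/35

The H^1 norm (squared) on an interval (0, L) is
  ||u||_{H^1}^2 = ∫_0^L u(x)^2 dx + ∫_0^L u'(x)^2 dx.
Compute u'(x) = 9*x**2 - 3.
Then u(x)^2 = 9*x**6 - 18*x**4 + 18*x**3 + 9*x**2 - 18*x + 9 and u'(x)^2 = 81*x**4 - 54*x**2 + 9.
Integrate each monomial from 0 to 4 using ∫_0^4 c·x^n dx = c·4^(n+1)/(n+1):
  ∫_0^4 u(x)^2 dx = ∫_0^4 (9*x^6 - 18*x^4 + 18*x^3 + 9*x^2 - 18*x + 9) dx. Term by term:
    ∫_0^4 9*x^6 dx = 147456/7;  ∫_0^4 -18*x^4 dx = -18432/5;  ∫_0^4 18*x^3 dx = 1152;
    ∫_0^4 9*x^2 dx = 192;  ∫_0^4 -18*x dx = -144;  ∫_0^4 9 dx = 36.
  Sum: 147456/7 − 18432/5 + 1152 + 192 − 144 + 36 = 651516/35.
  ∫_0^4 u'(x)^2 dx = ∫_0^4 (81*x^4 - 54*x^2 + 9) dx. Term by term:
    ∫_0^4 81*x^4 dx = 82944/5;  ∫_0^4 -54*x^2 dx = -1152;  ∫_0^4 9 dx = 36.
  Sum: 82944/5 − 1152 + 36 = 77364/5.
Adding: ||u||_{H^1}^2 = 651516/35 + 77364/5 = 1193064/35.


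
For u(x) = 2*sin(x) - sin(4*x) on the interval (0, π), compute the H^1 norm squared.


||u||_{H^1(0,π)}^2 = 25*π/2

u'(x) = 2*cos(x) - 4*cos(4*x).
Expand u² and (u')² and integrate term by term on (0, π), using: for integers n ≥ 1, ∫_0^π sin²(nx) dx = ∫_0^π cos²(nx) dx = π/2; for n ≠ n', ∫_0^π sin(nx)sin(n'x) dx = ∫_0^π cos(nx)cos(n'x) dx = 0; and by product-to-sum, ∫_0^π sin(nx)cos(n'x) dx = ½∫_0^π [sin((n+n')x) + sin((n−n')x)] dx, which is 0 when n+n' is even and 2n/(n²−n'²) when n+n' is odd (it need not vanish on (0, π)).
  u² squared terms: (-1)²·∫sin(4x)² dx = 1·π/2 = π/2;  (2)²·∫sin(x)² dx = 4·π/2 = 2*π.
  u² cross terms: 2·(-1)·(2)·∫sin(4x)·sin(x) dx = -4·(0) = 0.
  So ∫_0^π u² dx = π/2 + 2*π + 0 = 5*π/2.
  (u')² squared terms: (-4)²·∫cos(4x)² dx = 16·π/2 = 8*π;  (2)²·∫cos(x)² dx = 4·π/2 = 2*π.
  (u')² cross terms: 2·(-4)·(2)·∫cos(4x)·cos(x) dx = -16·(0) = 0.
  So ∫_0^π (u')² dx = 8*π + 2*π + 0 = 10*π.
||u||_{H^1}^2 = (5*π/2) + (10*π) = 25*π/2.


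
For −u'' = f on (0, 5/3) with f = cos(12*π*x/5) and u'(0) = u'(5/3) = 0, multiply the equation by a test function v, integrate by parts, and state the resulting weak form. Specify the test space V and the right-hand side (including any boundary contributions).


V = H^1(0, 5/3) (no boundary constraint on v; u is determined up to an additive constant); weak form: ∫_0^5/3 u'v' dx = ∫_0^5/3 (cos(12*π*x/5)) v dx for all v ∈ V.

Multiply both sides by a test function v and integrate from 0 to 5/3:
  ∫_0^5/3 −u''(x) v(x) dx = ∫_0^5/3 f(x) v(x) dx.
Integrate the LHS by parts once:
  ∫_0^5/3 −u'' v dx = −[u'(x) v(x)]_0^5/3 + ∫_0^5/3 u'(x) v'(x) dx.
Thus ∫_0^5/3 u'(x) v'(x) dx = ∫_0^5/3 f(x) v(x) dx + [u'(x) v(x)]_0^5/3.
Choose V so that boundary terms are either known or forced to vanish.
u has homogeneous Neumann: u'(0) = u'(5/3) = 0. So [u' v]_0^5/3 = 0·v(5/3) − 0·v(0) = 0 for any v; take V = H^1(0, 5/3).
Weak formulation: find u (satisfying any essential BC) such that ∫_0^5/3 u'(x) v'(x) dx = ∫_0^5/3 f v dx for all v ∈ V (homogeneous Neumann, so boundary terms vanish).
Substituting f(x) = cos(12*π*x/5), the right-hand side is ∫_0^5/3 (cos(12*π*x/5)) v dx.
Compatibility check (pure Neumann): taking v ≡ 1 ∈ V gives 0 = ∫_0^5/3 f dx + (0) − (0), i.e. ∫_0^5/3 f dx must equal u'(0) − u'(5/3) = 0. Indeed ∫_0^5/3 (cos(12*π*x/5)) dx = 0, so the data are compatible. The solution is then unique only up to an additive constant (fix it e.g. by requiring ∫_0^5/3 u dx = 0).


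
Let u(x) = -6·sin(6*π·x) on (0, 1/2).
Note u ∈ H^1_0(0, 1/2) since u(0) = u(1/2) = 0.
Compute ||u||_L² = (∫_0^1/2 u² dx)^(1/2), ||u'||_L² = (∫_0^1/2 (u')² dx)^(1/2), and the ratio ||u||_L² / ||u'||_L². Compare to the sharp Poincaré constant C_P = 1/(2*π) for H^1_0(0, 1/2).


||u||_L² / ||u'||_L² = 1/(6*π) < C_P = 1/(2*π).

u(x) = -6·sin(6*π·x), so u'(x) = -36*π*cos(6*π*x).
Writing u(x) = A·sin(kπx/L) with A = -6 and k = 3, use ∫_0^L sin²(kπx/L) dx = L/2 and ∫_0^L cos²(kπx/L) dx = L/2.
u² = 36·sin²(6*π·x) and (u')² = 1296*π^2·cos²(6*π·x), and each of sin², cos² integrates to L/2 = 1/4 over (0, 1/2).
∫_0^1/2 u² dx = 9, so ||u||_L² = 3.
∫_0^1/2 (u')² dx = 324*π^2, so ||u'||_L² = 18*π.
Ratio ||u||_L² / ||u'||_L² = 1/(6*π).
Sharp Poincaré constant on H^1_0(0, 1/2) is C_P = L/π = 1/(2*π), achieved by sin(2*π·x).
This is the k = 3 harmonic; the ratio L/(kπ) is strictly less than C_P = L/π, consistent with the sharp inequality ||u||_L² ≤ C_P ||u'||_L².


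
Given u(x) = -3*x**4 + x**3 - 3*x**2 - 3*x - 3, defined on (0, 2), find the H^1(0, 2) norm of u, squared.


||u||_{H^1}^2 = 148056/35

The H^1 norm (squared) on an interval (0, L) is
  ||u||_{H^1}^2 = ∫_0^L u(x)^2 dx + ∫_0^L u'(x)^2 dx.
Compute u'(x) = -12*x**3 + 3*x**2 - 6*x - 3.
Then u(x)^2 = 9*x**8 - 6*x**7 + 19*x**6 + 12*x**5 + 21*x**4 + 12*x**3 + 27*x**2 + 18*x + 9 and u'(x)^2 = 144*x**6 - 72*x**5 + 153*x**4 + 36*x**3 + 18*x**2 + 36*x + 9.
Integrate each monomial from 0 to 2 using ∫_0^2 c·x^n dx = c·2^(n+1)/(n+1):
  ∫_0^2 u(x)^2 dx = ∫_0^2 (9*x^8 - 6*x^7 + 19*x^6 + 12*x^5 + 21*x^4 + 12*x^3 + 27*x^2 + 18*x + 9) dx. Term by term:
    ∫_0^2 9*x^8 dx = 512;  ∫_0^2 -6*x^7 dx = -192;  ∫_0^2 19*x^6 dx = 2432/7;
    ∫_0^2 12*x^5 dx = 128;  ∫_0^2 21*x^4 dx = 672/5;  ∫_0^2 12*x^3 dx = 48;
    ∫_0^2 27*x^2 dx = 72;  ∫_0^2 18*x dx = 36;  ∫_0^2 9 dx = 18.
  Sum: 512 − 192 + 2432/7 + 128 + 672/5 + 48 + 72 + 36 + 18 = 38634/35.
  ∫_0^2 u'(x)^2 dx = ∫_0^2 (144*x^6 - 72*x^5 + 153*x^4 + 36*x^3 + 18*x^2 + 36*x + 9) dx. Term by term:
    ∫_0^2 144*x^6 dx = 18432/7;  ∫_0^2 -72*x^5 dx = -768;  ∫_0^2 153*x^4 dx = 4896/5;
    ∫_0^2 36*x^3 dx = 144;  ∫_0^2 18*x^2 dx = 48;  ∫_0^2 36*x dx = 72;
    ∫_0^2 9 dx = 18.
  Sum: 18432/7 − 768 + 4896/5 + 144 + 48 + 72 + 18 = 109422/35.
Adding: ||u||_{H^1}^2 = 38634/35 + 109422/35 = 148056/35.


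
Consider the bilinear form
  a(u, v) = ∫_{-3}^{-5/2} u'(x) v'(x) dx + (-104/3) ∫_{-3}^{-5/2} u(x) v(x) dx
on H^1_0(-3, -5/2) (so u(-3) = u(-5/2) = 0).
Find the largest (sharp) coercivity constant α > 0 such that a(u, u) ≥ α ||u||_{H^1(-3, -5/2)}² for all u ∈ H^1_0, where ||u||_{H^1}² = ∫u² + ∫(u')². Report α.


α = 4*(-26 + 3*π^2)/(3*(1 + 4*π^2))

Coercivity of a(·,·) on H^1_0(-3, -5/2) means a(u, u) ≥ α ||u||_{H^1}² for every u ∈ H^1_0.
The interval has length L = 1/2, and Poincaré/coercivity depend only on L. Here a(u, u) = ∫(u')² + (-104/3)·∫u².
Here c = -104/3 < 0 with |c| < (π/L)² = 4*π^2, so coercivity still holds. The condition a(u,u) ≥ α||u||_{H^1}² reads (1−α)∫(u')² ≥ (α−c)∫u². Any admissible α is ≤ 1 (rapidly oscillating u have ∫u²/∫(u')² → 0), and α = 1 would force 0 ≥ (1−c)∫u², impossible since c < 1; so 1−α > 0. By the sharp Poincaré inequality on H^1_0 of an interval of length L, ∫(u')² ≥ (π/L)²∫u² with equality for the first sine mode sin(π(x−x₀)/L) (x₀ the left endpoint), so the inequality holds for all u iff (1−α)(π/L)² ≥ α − c, i.e. α ≤ ((π/L)² + c)/((π/L)² + 1) = (1 + c(L/π)²)/(1 + (L/π)²). (Direct route, valid since c ≤ 0: Poincaré gives c∫u² ≥ c(L/π)²∫(u')², so a(u,u) ≥ (1 + c(L/π)²)∫(u')², while ||u||_{H^1}² ≤ (1 + (L/π)²)∫(u')²; dividing yields the same α.) With (π/L)² = 4*π^2 and c = -104/3, the largest admissible constant is α = ((π/L)² + c)/((π/L)² + 1).
Simplifying, α = 4*(-26 + 3*π^2)/(3*(1 + 4*π^2)).


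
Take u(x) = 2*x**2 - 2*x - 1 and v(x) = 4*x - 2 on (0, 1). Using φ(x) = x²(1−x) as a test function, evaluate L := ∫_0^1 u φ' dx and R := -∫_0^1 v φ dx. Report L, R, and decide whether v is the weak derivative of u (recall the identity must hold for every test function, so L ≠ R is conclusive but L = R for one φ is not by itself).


LHS = -1/30, RHS = -1/30. Yes, v = u' weakly.

u(x) = 2*x**2 - 2*x - 1, classical derivative u'(x) = 4*x - 2.
φ(x) = x²(1−x), so φ'(x) = x*(2 - 3*x).
Note φ(0) = φ(1) = 0, so the boundary term u·φ vanishes.
LHS = ∫_0^1 u(x) φ'(x) dx = ∫_0^1 (-6*x^4 + 10*x^3 - x^2 - 2*x) dx. Term by term:
  ∫_0^1 -6*x^4 dx = -6/5;  ∫_0^1 10*x^3 dx = 5/2;  ∫_0^1 -x^2 dx = -1/3;
  ∫_0^1 -2*x dx = -1.
Sum: -6/5 + 5/2 − 1/3 − 1 = -1/30.
So LHS = -1/30.
∫_0^1 v(x) φ(x) dx = ∫_0^1 (-4*x^4 + 6*x^3 - 2*x^2) dx. Term by term:
  ∫_0^1 -4*x^4 dx = -4/5;  ∫_0^1 6*x^3 dx = 3/2;  ∫_0^1 -2*x^2 dx = -2/3.
Sum: -4/5 + 3/2 − 2/3 = 1/30.
So RHS = -∫_0^1 v(x) φ(x) dx = -1/30.
LHS = RHS, so the identity holds for this test φ.
Moreover u is smooth here and v(x) = u'(x) = 4*x - 2 pointwise, so the identity holds for every test function. Hence v is the weak derivative of u.


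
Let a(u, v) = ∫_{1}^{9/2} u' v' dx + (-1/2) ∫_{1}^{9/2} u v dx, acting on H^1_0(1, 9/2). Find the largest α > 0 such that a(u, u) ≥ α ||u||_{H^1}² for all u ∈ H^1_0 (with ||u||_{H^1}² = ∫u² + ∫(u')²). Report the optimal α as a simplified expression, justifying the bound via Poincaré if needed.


α = (-49 + 8*π^2)/(2*(4*π^2 + 49))

Coercivity of a(·,·) on H^1_0(1, 9/2) means a(u, u) ≥ α ||u||_{H^1}² for every u ∈ H^1_0.
The interval has length L = 7/2, and Poincaré/coercivity depend only on L. Here a(u, u) = ∫(u')² + (-1/2)·∫u².
Here c = -1/2 < 0 with |c| < (π/L)² = 4*π^2/49, so coercivity still holds. The condition a(u,u) ≥ α||u||_{H^1}² reads (1−α)∫(u')² ≥ (α−c)∫u². Any admissible α is ≤ 1 (rapidly oscillating u have ∫u²/∫(u')² → 0), and α = 1 would force 0 ≥ (1−c)∫u², impossible since c < 1; so 1−α > 0. By the sharp Poincaré inequality on H^1_0 of an interval of length L, ∫(u')² ≥ (π/L)²∫u² with equality for the first sine mode sin(π(x−x₀)/L) (x₀ the left endpoint), so the inequality holds for all u iff (1−α)(π/L)² ≥ α − c, i.e. α ≤ ((π/L)² + c)/((π/L)² + 1) = (1 + c(L/π)²)/(1 + (L/π)²). (Direct route, valid since c ≤ 0: Poincaré gives c∫u² ≥ c(L/π)²∫(u')², so a(u,u) ≥ (1 + c(L/π)²)∫(u')², while ||u||_{H^1}² ≤ (1 + (L/π)²)∫(u')²; dividing yields the same α.) With (π/L)² = 4*π^2/49 and c = -1/2, the largest admissible constant is α = ((π/L)² + c)/((π/L)² + 1).
Simplifying, α = (-49 + 8*π^2)/(2*(4*π^2 + 49)).


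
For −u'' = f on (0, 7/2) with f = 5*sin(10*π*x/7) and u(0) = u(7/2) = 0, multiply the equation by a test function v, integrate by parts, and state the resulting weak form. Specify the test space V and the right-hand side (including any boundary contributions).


V = H^1_0(0, 7/2) (so v(0) = v(7/2) = 0); weak form: ∫_0^7/2 u'v' dx = ∫_0^7/2 (5*sin(10*π*x/7)) v dx for all v ∈ V.

Multiply both sides by a test function v and integrate from 0 to 7/2:
  ∫_0^7/2 −u''(x) v(x) dx = ∫_0^7/2 f(x) v(x) dx.
Integrate the LHS by parts once:
  ∫_0^7/2 −u'' v dx = −[u'(x) v(x)]_0^7/2 + ∫_0^7/2 u'(x) v'(x) dx.
Thus ∫_0^7/2 u'(x) v'(x) dx = ∫_0^7/2 f(x) v(x) dx + [u'(x) v(x)]_0^7/2.
Choose V so that boundary terms are either known or forced to vanish.
u is Dirichlet: u(0) = u(7/2) = 0. Let V = H^1_0(0, 7/2); then v(0) = v(7/2) = 0, and [u' v]_0^7/2 = 0.
Weak formulation: find u (satisfying any essential BC) such that ∫_0^7/2 u'(x) v'(x) dx = ∫_0^7/2 f v dx for all v ∈ V.
Substituting f(x) = 5*sin(10*π*x/7), the right-hand side is ∫_0^7/2 (5*sin(10*π*x/7)) v dx.


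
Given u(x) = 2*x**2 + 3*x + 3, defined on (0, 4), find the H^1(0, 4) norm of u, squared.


||u||_{H^1}^2 = 41768/15

The H^1 norm (squared) on an interval (0, L) is
  ||u||_{H^1}^2 = ∫_0^L u(x)^2 dx + ∫_0^L u'(x)^2 dx.
Compute u'(x) = 4*x + 3.
Then u(x)^2 = 4*x**4 + 12*x**3 + 21*x**2 + 18*x + 9 and u'(x)^2 = 16*x**2 + 24*x + 9.
Integrate each monomial from 0 to 4 using ∫_0^4 c·x^n dx = c·4^(n+1)/(n+1):
  ∫_0^4 u(x)^2 dx = ∫_0^4 (4*x^4 + 12*x^3 + 21*x^2 + 18*x + 9) dx. Term by term:
    ∫_0^4 4*x^4 dx = 4096/5;  ∫_0^4 12*x^3 dx = 768;  ∫_0^4 21*x^2 dx = 448;
    ∫_0^4 18*x dx = 144;  ∫_0^4 9 dx = 36.
  Sum: 4096/5 + 768 + 448 + 144 + 36 = 11076/5.
  ∫_0^4 u'(x)^2 dx = ∫_0^4 (16*x^2 + 24*x + 9) dx. Term by term:
    ∫_0^4 16*x^2 dx = 1024/3;  ∫_0^4 24*x dx = 192;  ∫_0^4 9 dx = 36.
  Sum: 1024/3 + 192 + 36 = 1708/3.
Adding: ||u||_{H^1}^2 = 11076/5 + 1708/3 = 41768/15.
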